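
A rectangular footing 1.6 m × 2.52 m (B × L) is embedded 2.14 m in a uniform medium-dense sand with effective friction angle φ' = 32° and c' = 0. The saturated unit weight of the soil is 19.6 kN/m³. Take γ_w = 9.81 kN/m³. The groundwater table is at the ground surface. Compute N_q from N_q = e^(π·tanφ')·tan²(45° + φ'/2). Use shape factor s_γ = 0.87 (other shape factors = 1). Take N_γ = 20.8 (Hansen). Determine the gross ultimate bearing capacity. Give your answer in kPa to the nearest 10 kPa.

q_ult ≈ 630 kPa

tan32° = 0.6249, so N_q = e^(π×0.6249)·tan²(61°) = 7.121 × 3.255 = 23.18.
γ' = 19.6 − 9.81 = 9.79 kN/m³ (submerged throughout). q = 9.79 × 2.14 = 20.951 kPa; the same γ' applies in the ½γBN_γ term.
q·N_q = 20.951 × 23.177 = 485.57 kPa
0.5·γ·B·N_γ·s_γ = 0.5 × 9.79 × 1.6 × 20.8 × 0.87 = 141.73 kPa
q_ult = 485.57 + 141.73 = 627.3 kPa.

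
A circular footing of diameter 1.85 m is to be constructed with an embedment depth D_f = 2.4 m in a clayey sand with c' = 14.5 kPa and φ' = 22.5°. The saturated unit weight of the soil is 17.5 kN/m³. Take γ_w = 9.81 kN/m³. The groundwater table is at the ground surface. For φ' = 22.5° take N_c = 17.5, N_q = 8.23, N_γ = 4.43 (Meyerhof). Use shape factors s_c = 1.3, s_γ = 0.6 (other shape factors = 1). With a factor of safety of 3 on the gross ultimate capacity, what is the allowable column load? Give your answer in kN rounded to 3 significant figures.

γ' = 17.5 − 9.81 = 7.69 kN/m³ (submerged throughout). q = 7.69 × 2.4 = 18.456 kPa; the same γ' applies in the ½γBN_γ term.
c·N_c·s_c = 14.5 × 17.5 × 1.3 = 329.88 kPa
q·N_q = 18.456 × 8.23 = 151.89 kPa
0.5·γ·B·N_γ·s_γ = 0.5 × 7.69 × 1.85 × 4.43 × 0.6 = 18.907 kPa
q_ult = 329.88 + 151.89 + 18.907 = 500.67 kPa.
Gross allowable pressure q_all = 500.67 / 3 = 166.89 kPa.
Footing area = 2.688 m², so allowable column load = 166.89 × 2.688 = 448.6 kN.

P_all ≈ 449 kN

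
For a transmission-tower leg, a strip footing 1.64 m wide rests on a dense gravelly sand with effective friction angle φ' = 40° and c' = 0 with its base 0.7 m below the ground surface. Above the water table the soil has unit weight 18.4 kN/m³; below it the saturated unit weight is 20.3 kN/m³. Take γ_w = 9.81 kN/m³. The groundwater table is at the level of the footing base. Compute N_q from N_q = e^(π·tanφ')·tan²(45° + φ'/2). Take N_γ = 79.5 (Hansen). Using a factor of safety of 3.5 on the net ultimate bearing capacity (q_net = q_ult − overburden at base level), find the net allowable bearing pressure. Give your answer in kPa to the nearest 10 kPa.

q_all(net) ≈ 430 kPa

N_q = e^(π·tan40°)·tan²(65°) = 64.2.
Overburden at base level: q = 18.4 × 0.7 = 12.88 kPa.
Below the base the soil is submerged, so the ½γBN_γ term uses γ' = 20.3 − 9.81 = 10.49 kN/m³.
Surcharge term q·N_q = 12.88 × 64.195 = 826.83 kPa; self-weight term 0.5·γ·B·N_γ = 0.5 × 10.49 × 1.64 × 79.5 = 683.84 kPa.
q_ult = 826.83 + 683.84 = 1510.7 kPa.
q_net = 1510.7 − 12.88 = 1497.8 kPa.
q_all(net) = 1497.8 / 3.5 = 427.94 kPa.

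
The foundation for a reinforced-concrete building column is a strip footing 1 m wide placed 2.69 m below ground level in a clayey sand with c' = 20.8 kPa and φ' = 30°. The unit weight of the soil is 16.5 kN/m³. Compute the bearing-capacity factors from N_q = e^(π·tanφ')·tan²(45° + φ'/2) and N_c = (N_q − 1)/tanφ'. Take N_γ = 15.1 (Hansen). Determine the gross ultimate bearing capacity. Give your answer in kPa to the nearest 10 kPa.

q_ult ≈ 1570 kPa

tan30° = 0.5774, so N_q = e^(π×0.5774)·tan²(60°) = 6.134 × 3.0 = 18.4.
N_c = (18.4 − 1)/tan30° = 30.14.
Effective surcharge at the founding depth q = γ·D_f = 16.5 × 2.69 = 44.385 kPa.
q_ult = c·N_c + q·N_q + 0.5·γ·B·N_γ
     = 20.8 × 30.14 + 44.385 × 18.401 + 0.5 × 16.5 × 1 × 15.1
     = 626.9 + 816.73 + 124.58 = 1568.2 kPa.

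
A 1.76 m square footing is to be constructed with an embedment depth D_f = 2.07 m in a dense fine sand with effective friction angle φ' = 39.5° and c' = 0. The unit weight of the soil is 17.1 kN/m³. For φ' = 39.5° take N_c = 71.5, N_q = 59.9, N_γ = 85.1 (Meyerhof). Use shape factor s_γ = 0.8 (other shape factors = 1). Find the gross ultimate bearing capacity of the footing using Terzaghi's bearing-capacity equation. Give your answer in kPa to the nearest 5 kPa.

q_ult ≈ 3145 kPa

Effective surcharge at the founding depth q = γ·D_f = 17.1 × 2.07 = 35.397 kPa.
q_ult = q·N_q + 0.5·γ·B·N_γ·s_γ
     = 35.397 × 59.9 + 0.5 × 17.1 × 1.76 × 85.1 × 0.8
     = 2120.3 + 1024.5 = 3144.7 kPa.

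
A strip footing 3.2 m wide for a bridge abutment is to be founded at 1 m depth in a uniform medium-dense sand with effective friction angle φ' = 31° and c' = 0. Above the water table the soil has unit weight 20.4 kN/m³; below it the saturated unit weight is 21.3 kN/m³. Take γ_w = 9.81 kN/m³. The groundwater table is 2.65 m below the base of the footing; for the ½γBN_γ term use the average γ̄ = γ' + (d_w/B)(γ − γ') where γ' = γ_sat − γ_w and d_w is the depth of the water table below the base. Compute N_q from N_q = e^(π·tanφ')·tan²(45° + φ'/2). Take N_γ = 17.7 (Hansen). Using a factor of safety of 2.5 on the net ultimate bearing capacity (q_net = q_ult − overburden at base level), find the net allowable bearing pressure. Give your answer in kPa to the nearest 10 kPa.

N_q = e^(π·tan31°)·tan²(60.5°) = 20.63.
q = γ·D_f = 20.4 × 1 = 20.4 kPa.
γ' = 11.49 kN/m³; averaging over the depth B below the base, γ̄ = γ' + (d_w/B)(γ − γ') = 18.869 kN/m³.
q·N_q = 20.4 × 20.631 = 420.87 kPa
0.5·γ·B·N_γ = 0.5 × 18.869 × 3.2 × 17.7 = 534.36 kPa
q_ult = 420.87 + 534.36 = 955.23 kPa.
q_net = 955.23 − 20.4 = 934.83 kPa.
q_all(net) = 934.83 / 2.5 = 373.93 kPa.

q_all(net) ≈ 370 kPa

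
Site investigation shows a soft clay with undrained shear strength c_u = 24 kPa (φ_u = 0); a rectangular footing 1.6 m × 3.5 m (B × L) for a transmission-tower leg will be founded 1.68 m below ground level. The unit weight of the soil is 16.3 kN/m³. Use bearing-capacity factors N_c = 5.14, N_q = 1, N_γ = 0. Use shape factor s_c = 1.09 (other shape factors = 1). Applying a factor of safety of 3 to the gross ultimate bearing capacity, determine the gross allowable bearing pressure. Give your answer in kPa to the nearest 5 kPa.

Overburden at base level: q = 16.3 × 1.68 = 27.384 kPa.
Cohesion term c·N_c·s_c = 24 × 5.14 × 1.09 = 134.46 kPa; surcharge term q·N_q = 27.384 × 1 = 27.384 kPa.
q_ult = 134.46 + 27.384 = 161.85 kPa.
q_all = q_ult / FS = 161.85 / 3 = 53.949 kPa.

q_all ≈ 55 kPa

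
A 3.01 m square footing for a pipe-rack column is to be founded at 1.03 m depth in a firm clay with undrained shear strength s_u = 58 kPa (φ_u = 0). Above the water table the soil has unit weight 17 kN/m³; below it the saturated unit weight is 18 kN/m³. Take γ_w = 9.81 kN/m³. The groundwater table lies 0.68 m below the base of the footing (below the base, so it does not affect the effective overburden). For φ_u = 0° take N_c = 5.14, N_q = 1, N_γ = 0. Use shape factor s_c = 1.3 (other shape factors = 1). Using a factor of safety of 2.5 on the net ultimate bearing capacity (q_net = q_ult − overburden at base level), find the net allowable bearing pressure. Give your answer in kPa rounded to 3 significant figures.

q_all(net) ≈ 155 kPa

Overburden at base level: q = 17 × 1.03 = 17.51 kPa.
Cohesion term c·N_c·s_c = 58 × 5.14 × 1.3 = 387.56 kPa; surcharge term q·N_q = 17.51 × 1 = 17.51 kPa.
q_ult = 387.56 + 17.51 = 405.07 kPa.
q_net = 405.07 − 17.51 = 387.56 kPa.
q_all(net) = 387.56 / 2.5 = 155.02 kPa.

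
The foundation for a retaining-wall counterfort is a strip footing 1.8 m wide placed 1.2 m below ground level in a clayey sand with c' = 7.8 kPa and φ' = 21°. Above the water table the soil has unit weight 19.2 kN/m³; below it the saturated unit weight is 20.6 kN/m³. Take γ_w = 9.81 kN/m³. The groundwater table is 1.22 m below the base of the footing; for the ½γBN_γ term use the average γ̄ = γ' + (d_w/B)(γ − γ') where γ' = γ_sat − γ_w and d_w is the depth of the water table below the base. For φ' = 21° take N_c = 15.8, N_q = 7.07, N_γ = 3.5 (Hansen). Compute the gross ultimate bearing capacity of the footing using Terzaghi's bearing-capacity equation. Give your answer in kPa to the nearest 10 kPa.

Effective surcharge at the founding depth q = γ·D_f = 19.2 × 1.2 = 23.04 kPa.
With d_w = 1.22 m < B, γ̄ = 10.79 + (1.22/1.8) × (19.2 − 10.79) = 16.49 kN/m³.
q_ult = c·N_c + q·N_q + 0.5·γ·B·N_γ
     = 7.8 × 15.8 + 23.04 × 7.07 + 0.5 × 16.49 × 1.8 × 3.5
     = 123.24 + 162.89 + 51.944 = 338.08 kPa.

q_ult ≈ 340 kPa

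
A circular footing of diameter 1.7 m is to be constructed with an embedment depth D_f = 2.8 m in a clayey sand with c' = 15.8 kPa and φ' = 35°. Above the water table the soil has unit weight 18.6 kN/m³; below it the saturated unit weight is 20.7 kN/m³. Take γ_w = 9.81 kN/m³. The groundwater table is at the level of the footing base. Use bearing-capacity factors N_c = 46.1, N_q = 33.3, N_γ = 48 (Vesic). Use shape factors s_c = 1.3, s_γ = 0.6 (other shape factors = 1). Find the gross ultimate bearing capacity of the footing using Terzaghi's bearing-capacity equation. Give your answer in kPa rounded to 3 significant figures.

q_ult ≈ 2950 kPa

q = γ·D_f = 18.6 × 2.8 = 52.08 kPa.
For the ½γBN_γ term take γ' = 20.7 − 9.81 = 10.89 kN/m³ (soil below base is submerged).
c·N_c·s_c = 15.8 × 46.1 × 1.3 = 946.89 kPa
q·N_q = 52.08 × 33.3 = 1734.3 kPa
0.5·γ·B·N_γ·s_γ = 0.5 × 10.89 × 1.7 × 48 × 0.6 = 266.59 kPa
q_ult = 946.89 + 1734.3 + 266.59 = 2947.7 kPa.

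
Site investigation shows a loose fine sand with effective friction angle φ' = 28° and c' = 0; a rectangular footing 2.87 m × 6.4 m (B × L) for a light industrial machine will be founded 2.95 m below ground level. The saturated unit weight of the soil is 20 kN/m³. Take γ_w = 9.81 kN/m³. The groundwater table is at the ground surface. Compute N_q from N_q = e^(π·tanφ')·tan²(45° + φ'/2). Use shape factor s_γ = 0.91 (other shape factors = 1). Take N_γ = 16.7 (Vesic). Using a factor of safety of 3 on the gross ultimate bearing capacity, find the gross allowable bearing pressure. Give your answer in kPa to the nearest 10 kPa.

q_all ≈ 220 kPa

N_q = e^(π·tan28°)·tan²(59°) = 14.72.
Water table at ground surface, so effective unit weight γ' = 20 − 9.81 = 10.19 kN/m³ is used throughout; overburden q = 10.19 × 2.95 = 30.061 kPa; the same γ' applies in the ½γBN_γ term.
Surcharge term q·N_q = 30.061 × 14.72 = 442.49 kPa; self-weight term 0.5·γ·B·N_γ·s_γ = 0.5 × 10.19 × 2.87 × 16.7 × 0.91 = 222.22 kPa.
q_ult = 442.49 + 222.22 = 664.71 kPa.
q_all = 664.71 / 3 = 221.57 kPa.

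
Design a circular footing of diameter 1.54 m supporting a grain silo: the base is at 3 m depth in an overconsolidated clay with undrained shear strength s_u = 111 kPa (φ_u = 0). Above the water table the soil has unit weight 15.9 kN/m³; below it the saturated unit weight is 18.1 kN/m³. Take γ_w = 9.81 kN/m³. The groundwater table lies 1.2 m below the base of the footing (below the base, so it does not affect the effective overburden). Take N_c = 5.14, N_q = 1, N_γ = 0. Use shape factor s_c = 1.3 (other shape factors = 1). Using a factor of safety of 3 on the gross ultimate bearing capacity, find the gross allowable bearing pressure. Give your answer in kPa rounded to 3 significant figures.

Overburden at base level: q = 15.9 × 3 = 47.7 kPa.
Cohesion term c·N_c·s_c = 111 × 5.14 × 1.3 = 741.7 kPa; surcharge term q·N_q = 47.7 × 1 = 47.7 kPa.
q_ult = 741.7 + 47.7 = 789.4 kPa.
q_all = 789.4 / 3 = 263.13 kPa.

q_all ≈ 263 kPa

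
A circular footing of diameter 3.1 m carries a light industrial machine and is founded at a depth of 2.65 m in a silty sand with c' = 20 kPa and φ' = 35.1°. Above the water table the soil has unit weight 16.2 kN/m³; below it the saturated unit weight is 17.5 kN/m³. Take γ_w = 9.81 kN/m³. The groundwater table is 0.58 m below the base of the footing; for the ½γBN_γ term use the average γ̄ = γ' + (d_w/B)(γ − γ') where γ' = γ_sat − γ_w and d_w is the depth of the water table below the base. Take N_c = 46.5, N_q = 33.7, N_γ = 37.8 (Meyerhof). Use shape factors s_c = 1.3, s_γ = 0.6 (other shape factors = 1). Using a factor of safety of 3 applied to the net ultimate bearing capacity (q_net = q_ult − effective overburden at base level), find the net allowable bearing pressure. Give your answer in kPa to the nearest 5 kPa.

Overburden at base level: q = 16.2 × 2.65 = 42.93 kPa.
The water table is 0.58 m below the base (< B = 3.1 m), so the ½γBN_γ term uses γ̄ = γ' + (d_w/B)(γ − γ') = 7.69 + (0.58/3.1)(16.2 − 7.69) = 9.2822 kN/m³.
Cohesion term c·N_c·s_c = 20 × 46.5 × 1.3 = 1209 kPa; surcharge term q·N_q = 42.93 × 33.7 = 1446.7 kPa; self-weight term 0.5·γ·B·N_γ·s_γ = 0.5 × 9.2822 × 3.1 × 37.8 × 0.6 = 326.31 kPa.
q_ult = 1209 + 1446.7 + 326.31 = 2982 kPa.
Net ultimate: q_net = 2982 − 42.93 = 2939.1 kPa.
q_all(net) = 2939.1 / 3 = 979.71 kPa.

q_all(net) ≈ 980 kPa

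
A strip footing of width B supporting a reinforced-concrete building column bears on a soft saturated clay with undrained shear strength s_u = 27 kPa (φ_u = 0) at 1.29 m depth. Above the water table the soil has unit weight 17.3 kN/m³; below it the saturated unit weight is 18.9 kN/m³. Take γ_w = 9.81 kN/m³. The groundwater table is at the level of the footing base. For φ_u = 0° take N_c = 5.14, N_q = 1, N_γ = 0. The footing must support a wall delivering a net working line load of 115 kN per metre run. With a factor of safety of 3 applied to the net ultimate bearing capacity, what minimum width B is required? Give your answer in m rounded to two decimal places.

q = γ·D_f = 17.3 × 1.29 = 22.317 kPa.
c·N_c = 27 × 5.14 = 138.78 kPa
q·N_q = 22.317 × 1 = 22.317 kPa
q_ult = 138.78 + 22.317 = 161.1 kPa.
For φ = 0 the ½γBN_γ term vanishes, so q_ult is independent of B. q_net = 161.1 − 22.317 = 138.78 kPa; q_all(net) = 138.78/3 = 46.26 kPa.
Required width B = w / q_all(net) = 115 / 46.26 = 2.486 m.

B = 2.49 m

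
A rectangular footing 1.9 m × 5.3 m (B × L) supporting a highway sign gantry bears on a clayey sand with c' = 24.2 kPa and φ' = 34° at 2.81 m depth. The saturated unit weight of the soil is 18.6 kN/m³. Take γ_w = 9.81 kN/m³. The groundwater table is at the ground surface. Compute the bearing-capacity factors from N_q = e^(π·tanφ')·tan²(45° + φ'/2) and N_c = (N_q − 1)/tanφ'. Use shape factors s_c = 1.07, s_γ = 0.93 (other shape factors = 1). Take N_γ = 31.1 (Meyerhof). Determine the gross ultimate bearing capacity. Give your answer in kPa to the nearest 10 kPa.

q_ult ≈ 2060 kPa

tan34° = 0.6745, so N_q = e^(π×0.6745)·tan²(62°) = 8.323 × 3.537 = 29.44.
N_c = (29.44 − 1)/tan34° = 42.16.
γ' = 18.6 − 9.81 = 8.79 kN/m³ (submerged throughout). q = 8.79 × 2.81 = 24.7 kPa; the same γ' applies in the ½γBN_γ term.
c·N_c·s_c = 24.2 × 42.164 × 1.07 = 1091.8 kPa
q·N_q = 24.7 × 29.44 = 727.16 kPa
0.5·γ·B·N_γ·s_γ = 0.5 × 8.79 × 1.9 × 31.1 × 0.93 = 241.52 kPa
q_ult = 1091.8 + 727.16 + 241.52 = 2060.5 kPa.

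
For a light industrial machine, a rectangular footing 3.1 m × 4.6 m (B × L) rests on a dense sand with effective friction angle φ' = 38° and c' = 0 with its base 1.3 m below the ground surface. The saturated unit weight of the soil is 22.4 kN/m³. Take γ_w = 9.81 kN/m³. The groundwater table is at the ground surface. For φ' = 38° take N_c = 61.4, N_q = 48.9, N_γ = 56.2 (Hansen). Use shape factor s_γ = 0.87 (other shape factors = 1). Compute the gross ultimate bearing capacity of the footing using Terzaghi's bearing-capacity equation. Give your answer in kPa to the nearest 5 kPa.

q_ult ≈ 1755 kPa

With the water table at the surface the whole profile is submerged: γ' = 22.4 − 9.81 = 12.59 kN/m³, so q = γ'·D_f = 16.367 kPa; the same γ' applies in the ½γBN_γ term.
q_ult = q·N_q + 0.5·γ·B·N_γ·s_γ
     = 16.367 × 48.9 + 0.5 × 12.59 × 3.1 × 56.2 × 0.87
     = 800.35 + 954.14 = 1754.5 kPa.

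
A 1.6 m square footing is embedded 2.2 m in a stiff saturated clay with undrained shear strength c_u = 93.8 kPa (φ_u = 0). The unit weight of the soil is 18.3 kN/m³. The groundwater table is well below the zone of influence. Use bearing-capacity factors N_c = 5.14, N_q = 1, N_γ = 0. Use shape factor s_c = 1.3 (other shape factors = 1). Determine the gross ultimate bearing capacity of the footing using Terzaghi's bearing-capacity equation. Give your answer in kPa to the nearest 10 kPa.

Overburden at base level: q = 18.3 × 2.2 = 40.26 kPa.
Cohesion term c·N_c·s_c = 93.8 × 5.14 × 1.3 = 626.77 kPa; surcharge term q·N_q = 40.26 × 1 = 40.26 kPa.
q_ult = 626.77 + 40.26 = 667.03 kPa.

q_ult ≈ 670 kPa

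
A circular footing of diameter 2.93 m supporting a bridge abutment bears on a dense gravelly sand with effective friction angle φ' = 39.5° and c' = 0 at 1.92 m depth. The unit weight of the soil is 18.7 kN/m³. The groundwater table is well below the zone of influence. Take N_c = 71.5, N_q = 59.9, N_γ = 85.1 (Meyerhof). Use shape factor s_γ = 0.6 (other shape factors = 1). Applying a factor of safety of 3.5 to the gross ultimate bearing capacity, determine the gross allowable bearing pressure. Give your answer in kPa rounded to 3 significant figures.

Overburden at base level: q = 18.7 × 1.92 = 35.904 kPa.
Surcharge term q·N_q = 35.904 × 59.9 = 2150.6 kPa; self-weight term 0.5·γ·B·N_γ·s_γ = 0.5 × 18.7 × 2.93 × 85.1 × 0.6 = 1398.8 kPa.
q_ult = 2150.6 + 1398.8 = 3549.5 kPa.
q_all = q_ult / FS = 3549.5 / 3.5 = 1014.1 kPa.

q_all ≈ 1010 kPa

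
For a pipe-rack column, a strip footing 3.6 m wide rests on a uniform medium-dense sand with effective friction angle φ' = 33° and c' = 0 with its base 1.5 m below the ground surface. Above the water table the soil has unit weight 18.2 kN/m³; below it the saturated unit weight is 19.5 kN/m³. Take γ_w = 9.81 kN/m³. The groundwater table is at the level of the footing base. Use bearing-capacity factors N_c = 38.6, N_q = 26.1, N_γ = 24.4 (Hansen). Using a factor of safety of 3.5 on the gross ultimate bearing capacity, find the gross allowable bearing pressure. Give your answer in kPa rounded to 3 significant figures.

Effective surcharge at the founding depth q = γ·D_f = 18.2 × 1.5 = 27.3 kPa.
The water table coincides with the base, so in the self-weight term γ → γ' = 9.69 kN/m³.
q_ult = q·N_q + 0.5·γ·B·N_γ
     = 27.3 × 26.1 + 0.5 × 9.69 × 3.6 × 24.4
     = 712.53 + 425.58 = 1138.1 kPa.
q_all = 1138.1 / 3.5 = 325.18 kPa.

q_all ≈ 325 kPa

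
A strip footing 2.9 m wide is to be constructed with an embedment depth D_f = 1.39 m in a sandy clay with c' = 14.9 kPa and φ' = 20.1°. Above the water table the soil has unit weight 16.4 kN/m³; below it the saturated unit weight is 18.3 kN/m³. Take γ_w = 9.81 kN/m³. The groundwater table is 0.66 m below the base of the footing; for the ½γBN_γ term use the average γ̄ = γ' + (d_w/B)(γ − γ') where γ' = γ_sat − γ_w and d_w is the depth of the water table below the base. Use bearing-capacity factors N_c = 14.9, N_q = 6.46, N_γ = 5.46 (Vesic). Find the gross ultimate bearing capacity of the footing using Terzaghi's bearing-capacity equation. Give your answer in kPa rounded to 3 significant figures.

q_ult ≈ 451 kPa

Effective surcharge at the founding depth q = γ·D_f = 16.4 × 1.39 = 22.796 kPa.
With d_w = 0.66 m < B, γ̄ = 8.49 + (0.66/2.9) × (16.4 − 8.49) = 10.29 kN/m³.
q_ult = c·N_c + q·N_q + 0.5·γ·B·N_γ
     = 14.9 × 14.9 + 22.796 × 6.46 + 0.5 × 10.29 × 2.9 × 5.46
     = 222.01 + 147.26 + 81.468 = 450.74 kPa.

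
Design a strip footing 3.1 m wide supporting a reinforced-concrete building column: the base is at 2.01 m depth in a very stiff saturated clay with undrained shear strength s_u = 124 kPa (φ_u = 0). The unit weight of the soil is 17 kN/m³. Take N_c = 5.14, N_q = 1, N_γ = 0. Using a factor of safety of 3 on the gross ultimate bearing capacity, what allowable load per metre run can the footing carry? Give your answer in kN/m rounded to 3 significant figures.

≈ 694 kN/m

Effective surcharge at the founding depth q = γ·D_f = 17 × 2.01 = 34.17 kPa.
q_ult = c·N_c + q·N_q
     = 124 × 5.14 + 34.17 × 1
     = 637.36 + 34.17 = 671.53 kPa.
Gross allowable pressure q_all = 671.53 / 3 = 223.84 kPa.
Allowable wall load = q_all × B = 223.84 × 3.1 = 693.91 kN per metre run.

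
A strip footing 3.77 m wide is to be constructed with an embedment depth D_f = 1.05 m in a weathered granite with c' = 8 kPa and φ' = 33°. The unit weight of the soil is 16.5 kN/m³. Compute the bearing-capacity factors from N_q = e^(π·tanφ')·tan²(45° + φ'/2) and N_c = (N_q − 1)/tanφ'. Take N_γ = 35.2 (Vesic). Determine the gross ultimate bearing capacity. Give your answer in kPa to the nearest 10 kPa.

q_ult ≈ 1860 kPa

tan33° = 0.6494, so N_q = e^(π×0.6494)·tan²(61.5°) = 7.692 × 3.392 = 26.09.
N_c = (26.09 − 1)/tan33° = 38.64.
q = γ·D_f = 16.5 × 1.05 = 17.325 kPa.
c·N_c = 8 × 38.638 = 309.11 kPa
q·N_q = 17.325 × 26.092 = 452.04 kPa
0.5·γ·B·N_γ = 0.5 × 16.5 × 3.77 × 35.2 = 1094.8 kPa
q_ult = 309.11 + 452.04 + 1094.8 = 1856 kPa.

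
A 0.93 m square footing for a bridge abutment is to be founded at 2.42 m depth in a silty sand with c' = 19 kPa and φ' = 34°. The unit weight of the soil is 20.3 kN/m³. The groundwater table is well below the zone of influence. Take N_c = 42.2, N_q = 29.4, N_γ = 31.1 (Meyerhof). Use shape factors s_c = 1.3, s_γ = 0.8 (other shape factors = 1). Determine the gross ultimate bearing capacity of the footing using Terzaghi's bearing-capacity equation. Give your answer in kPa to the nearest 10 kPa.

q = γ·D_f = 20.3 × 2.42 = 49.126 kPa.
c·N_c·s_c = 19 × 42.2 × 1.3 = 1042.3 kPa
q·N_q = 49.126 × 29.4 = 1444.3 kPa
0.5·γ·B·N_γ·s_γ = 0.5 × 20.3 × 0.93 × 31.1 × 0.8 = 234.85 kPa
q_ult = 1042.3 + 1444.3 + 234.85 = 2721.5 kPa.

q_ult ≈ 2720 kPa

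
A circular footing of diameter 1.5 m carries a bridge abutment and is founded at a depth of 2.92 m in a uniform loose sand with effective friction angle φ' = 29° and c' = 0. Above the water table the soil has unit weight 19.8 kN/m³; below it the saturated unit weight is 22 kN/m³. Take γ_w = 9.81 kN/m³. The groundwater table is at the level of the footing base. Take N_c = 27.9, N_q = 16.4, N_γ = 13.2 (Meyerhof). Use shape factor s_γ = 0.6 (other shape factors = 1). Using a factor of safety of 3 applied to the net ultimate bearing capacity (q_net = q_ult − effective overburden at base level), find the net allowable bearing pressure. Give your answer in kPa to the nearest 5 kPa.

q_all(net) ≈ 320 kPa

q = γ·D_f = 19.8 × 2.92 = 57.816 kPa.
For the ½γBN_γ term take γ' = 22 − 9.81 = 12.19 kN/m³ (soil below base is submerged).
q·N_q = 57.816 × 16.4 = 948.18 kPa
0.5·γ·B·N_γ·s_γ = 0.5 × 12.19 × 1.5 × 13.2 × 0.6 = 72.409 kPa
q_ult = 948.18 + 72.409 = 1020.6 kPa.
Net ultimate: q_net = 1020.6 − 57.816 = 962.77 kPa.
q_all(net) = 962.77 / 3 = 320.92 kPa.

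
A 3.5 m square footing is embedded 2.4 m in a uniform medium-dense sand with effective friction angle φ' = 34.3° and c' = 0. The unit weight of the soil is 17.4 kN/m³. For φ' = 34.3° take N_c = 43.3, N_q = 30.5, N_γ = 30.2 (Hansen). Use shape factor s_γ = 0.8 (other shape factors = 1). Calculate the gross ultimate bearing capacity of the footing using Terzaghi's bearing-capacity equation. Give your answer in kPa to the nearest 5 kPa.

q = γ·D_f = 17.4 × 2.4 = 41.76 kPa.
q·N_q = 41.76 × 30.5 = 1273.7 kPa
0.5·γ·B·N_γ·s_γ = 0.5 × 17.4 × 3.5 × 30.2 × 0.8 = 735.67 kPa
q_ult = 1273.7 + 735.67 = 2009.4 kPa.

q_ult ≈ 2010 kPa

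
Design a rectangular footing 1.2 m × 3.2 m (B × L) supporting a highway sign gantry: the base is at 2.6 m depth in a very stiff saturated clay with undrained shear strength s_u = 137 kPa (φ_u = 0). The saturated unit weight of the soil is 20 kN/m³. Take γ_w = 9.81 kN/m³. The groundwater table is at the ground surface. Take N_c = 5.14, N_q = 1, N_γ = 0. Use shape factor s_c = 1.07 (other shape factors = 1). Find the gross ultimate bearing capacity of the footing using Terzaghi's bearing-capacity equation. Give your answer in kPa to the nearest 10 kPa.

With the water table at the surface the whole profile is submerged: γ' = 20 − 9.81 = 10.19 kN/m³, so q = γ'·D_f = 26.494 kPa.
q_ult = c·N_c·s_c + q·N_q
     = 137 × 5.14 × 1.07 + 26.494 × 1
     = 753.47 + 26.494 = 779.97 kPa.

q_ult ≈ 780 kPa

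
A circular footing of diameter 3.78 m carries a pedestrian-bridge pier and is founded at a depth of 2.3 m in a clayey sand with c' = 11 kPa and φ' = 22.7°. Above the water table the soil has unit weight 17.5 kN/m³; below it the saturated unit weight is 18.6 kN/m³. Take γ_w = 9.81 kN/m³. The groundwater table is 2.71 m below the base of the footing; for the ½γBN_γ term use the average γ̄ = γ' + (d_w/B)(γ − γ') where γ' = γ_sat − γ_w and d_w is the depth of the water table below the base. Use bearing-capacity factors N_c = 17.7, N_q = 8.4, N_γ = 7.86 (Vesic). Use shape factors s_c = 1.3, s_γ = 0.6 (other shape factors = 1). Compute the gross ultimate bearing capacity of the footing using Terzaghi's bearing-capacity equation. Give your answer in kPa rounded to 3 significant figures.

Effective surcharge at the founding depth q = γ·D_f = 17.5 × 2.3 = 40.25 kPa.
With d_w = 2.71 m < B, γ̄ = 8.79 + (2.71/3.78) × (17.5 − 8.79) = 15.034 kN/m³.
q_ult = c·N_c·s_c + q·N_q + 0.5·γ·B·N_γ·s_γ
     = 11 × 17.7 × 1.3 + 40.25 × 8.4 + 0.5 × 15.034 × 3.78 × 7.86 × 0.6
     = 253.11 + 338.1 + 134.01 = 725.22 kPa.

q_ult ≈ 725 kPa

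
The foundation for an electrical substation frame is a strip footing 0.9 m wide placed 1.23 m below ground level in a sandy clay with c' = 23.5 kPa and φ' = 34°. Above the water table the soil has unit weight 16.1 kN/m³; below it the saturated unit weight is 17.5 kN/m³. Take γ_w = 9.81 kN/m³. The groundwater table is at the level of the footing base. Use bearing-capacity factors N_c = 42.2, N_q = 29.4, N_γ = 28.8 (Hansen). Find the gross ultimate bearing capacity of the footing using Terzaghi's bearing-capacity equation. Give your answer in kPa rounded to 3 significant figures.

q_ult ≈ 1670 kPa

q = γ·D_f = 16.1 × 1.23 = 19.803 kPa.
For the ½γBN_γ term take γ' = 17.5 − 9.81 = 7.69 kN/m³ (soil below base is submerged).
c·N_c = 23.5 × 42.2 = 991.7 kPa
q·N_q = 19.803 × 29.4 = 582.21 kPa
0.5·γ·B·N_γ = 0.5 × 7.69 × 0.9 × 28.8 = 99.662 kPa
q_ult = 991.7 + 582.21 + 99.662 = 1673.6 kPa.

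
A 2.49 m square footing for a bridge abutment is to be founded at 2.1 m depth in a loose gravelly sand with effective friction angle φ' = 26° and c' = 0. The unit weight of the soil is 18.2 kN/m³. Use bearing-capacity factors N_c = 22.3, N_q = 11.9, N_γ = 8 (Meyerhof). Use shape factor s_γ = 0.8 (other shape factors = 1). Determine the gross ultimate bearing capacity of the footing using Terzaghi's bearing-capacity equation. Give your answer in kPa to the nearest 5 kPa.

q_ult ≈ 600 kPa

Effective surcharge at the founding depth q = γ·D_f = 18.2 × 2.1 = 38.22 kPa.
q_ult = q·N_q + 0.5·γ·B·N_γ·s_γ
     = 38.22 × 11.9 + 0.5 × 18.2 × 2.49 × 8 × 0.8
     = 454.82 + 145.02 = 599.84 kPa.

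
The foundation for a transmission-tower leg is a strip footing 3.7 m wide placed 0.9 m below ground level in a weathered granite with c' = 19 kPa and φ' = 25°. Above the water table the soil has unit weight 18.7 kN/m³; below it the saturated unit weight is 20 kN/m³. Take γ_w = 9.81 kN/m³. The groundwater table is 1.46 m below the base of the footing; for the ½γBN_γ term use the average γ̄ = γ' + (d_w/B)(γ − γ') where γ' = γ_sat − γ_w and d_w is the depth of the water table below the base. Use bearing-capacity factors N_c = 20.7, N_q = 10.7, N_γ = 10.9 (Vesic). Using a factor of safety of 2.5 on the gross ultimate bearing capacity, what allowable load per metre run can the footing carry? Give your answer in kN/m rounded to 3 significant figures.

Effective surcharge at the founding depth q = γ·D_f = 18.7 × 0.9 = 16.83 kPa.
With d_w = 1.46 m < B, γ̄ = 10.19 + (1.46/3.7) × (18.7 − 10.19) = 13.548 kN/m³.
q_ult = c·N_c + q·N_q + 0.5·γ·B·N_γ
     = 19 × 20.7 + 16.83 × 10.7 + 0.5 × 13.548 × 3.7 × 10.9
     = 393.3 + 180.08 + 273.2 = 846.58 kPa.
Gross allowable pressure q_all = 846.58 / 2.5 = 338.63 kPa.
Allowable wall load = q_all × B = 338.63 × 3.7 = 1252.9 kN per metre run.

≈ 1250 kN/m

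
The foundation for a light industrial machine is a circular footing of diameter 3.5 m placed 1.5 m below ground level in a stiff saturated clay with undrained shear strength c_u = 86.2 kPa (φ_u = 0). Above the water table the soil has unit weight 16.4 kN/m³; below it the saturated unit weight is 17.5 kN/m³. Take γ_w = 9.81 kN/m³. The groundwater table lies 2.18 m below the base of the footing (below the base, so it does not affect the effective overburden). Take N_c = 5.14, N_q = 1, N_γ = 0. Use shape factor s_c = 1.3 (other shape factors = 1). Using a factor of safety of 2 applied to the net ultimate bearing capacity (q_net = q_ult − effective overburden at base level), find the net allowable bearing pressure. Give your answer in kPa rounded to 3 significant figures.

q_all(net) ≈ 288 kPa

q = γ·D_f = 16.4 × 1.5 = 24.6 kPa.
c·N_c·s_c = 86.2 × 5.14 × 1.3 = 575.99 kPa
q·N_q = 24.6 × 1 = 24.6 kPa
q_ult = 575.99 + 24.6 = 600.59 kPa.
Net ultimate: q_net = 600.59 − 24.6 = 575.99 kPa.
q_all(net) = 575.99 / 2 = 287.99 kPa.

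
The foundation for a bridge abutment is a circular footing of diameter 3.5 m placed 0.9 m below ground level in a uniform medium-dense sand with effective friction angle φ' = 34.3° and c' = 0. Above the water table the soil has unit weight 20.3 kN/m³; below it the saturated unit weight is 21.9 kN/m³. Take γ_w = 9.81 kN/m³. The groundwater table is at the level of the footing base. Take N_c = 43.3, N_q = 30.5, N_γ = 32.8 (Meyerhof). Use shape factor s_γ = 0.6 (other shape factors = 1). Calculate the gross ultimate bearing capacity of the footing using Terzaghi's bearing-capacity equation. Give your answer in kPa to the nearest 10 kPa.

Effective surcharge at the founding depth q = γ·D_f = 20.3 × 0.9 = 18.27 kPa.
The water table coincides with the base, so in the self-weight term γ → γ' = 12.09 kN/m³.
q_ult = q·N_q + 0.5·γ·B·N_γ·s_γ
     = 18.27 × 30.5 + 0.5 × 12.09 × 3.5 × 32.8 × 0.6
     = 557.24 + 416.38 = 973.61 kPa.

q_ult ≈ 970 kPa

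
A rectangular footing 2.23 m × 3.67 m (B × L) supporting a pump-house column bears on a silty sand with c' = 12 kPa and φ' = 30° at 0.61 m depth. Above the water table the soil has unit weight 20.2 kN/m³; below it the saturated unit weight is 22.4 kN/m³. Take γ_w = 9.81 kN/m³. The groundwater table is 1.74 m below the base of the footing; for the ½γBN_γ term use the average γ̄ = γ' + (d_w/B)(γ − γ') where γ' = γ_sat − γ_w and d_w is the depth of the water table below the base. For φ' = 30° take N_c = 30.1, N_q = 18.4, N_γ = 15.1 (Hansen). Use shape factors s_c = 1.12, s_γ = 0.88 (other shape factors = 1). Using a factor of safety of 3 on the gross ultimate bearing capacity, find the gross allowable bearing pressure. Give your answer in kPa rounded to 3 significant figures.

q_all ≈ 302 kPa

Effective surcharge at the founding depth q = γ·D_f = 20.2 × 0.61 = 12.322 kPa.
With d_w = 1.74 m < B, γ̄ = 12.59 + (1.74/2.23) × (20.2 − 12.59) = 18.528 kN/m³.
q_ult = c·N_c·s_c + q·N_q + 0.5·γ·B·N_γ·s_γ
     = 12 × 30.1 × 1.12 + 12.322 × 18.4 + 0.5 × 18.528 × 2.23 × 15.1 × 0.88
     = 404.54 + 226.72 + 274.51 = 905.78 kPa.
q_all = 905.78 / 3 = 301.93 kPa.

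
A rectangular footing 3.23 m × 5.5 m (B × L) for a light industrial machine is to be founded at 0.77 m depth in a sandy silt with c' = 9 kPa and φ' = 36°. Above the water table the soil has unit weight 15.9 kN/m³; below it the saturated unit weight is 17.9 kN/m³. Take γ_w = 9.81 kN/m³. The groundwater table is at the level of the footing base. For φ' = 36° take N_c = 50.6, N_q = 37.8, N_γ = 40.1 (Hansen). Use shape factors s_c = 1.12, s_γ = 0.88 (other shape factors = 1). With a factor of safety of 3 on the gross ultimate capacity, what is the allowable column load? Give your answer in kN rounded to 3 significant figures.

Overburden at base level: q = 15.9 × 0.77 = 12.243 kPa.
Below the base the soil is submerged, so the ½γBN_γ term uses γ' = 17.9 − 9.81 = 8.09 kN/m³.
Cohesion term c·N_c·s_c = 9 × 50.6 × 1.12 = 510.05 kPa; surcharge term q·N_q = 12.243 × 37.8 = 462.79 kPa; self-weight term 0.5·γ·B·N_γ·s_γ = 0.5 × 8.09 × 3.23 × 40.1 × 0.88 = 461.05 kPa.
q_ult = 510.05 + 462.79 + 461.05 = 1433.9 kPa.
Gross allowable pressure q_all = 1433.9 / 3 = 477.96 kPa.
Footing area = 17.765 m², so allowable column load = 477.96 × 17.765 = 8491 kN.

P_all ≈ 8490 kN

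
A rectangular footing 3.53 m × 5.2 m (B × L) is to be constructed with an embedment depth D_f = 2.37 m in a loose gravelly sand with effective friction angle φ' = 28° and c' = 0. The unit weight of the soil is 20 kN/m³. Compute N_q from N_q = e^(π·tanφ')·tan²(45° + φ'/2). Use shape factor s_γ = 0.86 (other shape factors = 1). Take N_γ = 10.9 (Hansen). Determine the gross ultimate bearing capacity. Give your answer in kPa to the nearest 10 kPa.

tan28° = 0.5317, so N_q = e^(π×0.5317)·tan²(59°) = 5.314 × 2.77 = 14.72.
Effective surcharge at the founding depth q = γ·D_f = 20 × 2.37 = 47.4 kPa.
q_ult = q·N_q + 0.5·γ·B·N_γ·s_γ
     = 47.4 × 14.72 + 0.5 × 20 × 3.53 × 10.9 × 0.86
     = 697.72 + 330.9 = 1028.6 kPa.

q_ult ≈ 1030 kPa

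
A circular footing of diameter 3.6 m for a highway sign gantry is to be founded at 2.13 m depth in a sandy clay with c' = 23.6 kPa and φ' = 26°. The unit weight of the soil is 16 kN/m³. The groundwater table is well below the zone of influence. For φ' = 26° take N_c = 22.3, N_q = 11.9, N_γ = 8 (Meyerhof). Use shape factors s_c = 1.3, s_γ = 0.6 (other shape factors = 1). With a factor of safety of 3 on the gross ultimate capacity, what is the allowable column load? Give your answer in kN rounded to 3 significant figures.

P_all ≈ 4170 kN

q = γ·D_f = 16 × 2.13 = 34.08 kPa.
c·N_c·s_c = 23.6 × 22.3 × 1.3 = 684.16 kPa
q·N_q = 34.08 × 11.9 = 405.55 kPa
0.5·γ·B·N_γ·s_γ = 0.5 × 16 × 3.6 × 8 × 0.6 = 138.24 kPa
q_ult = 684.16 + 405.55 + 138.24 = 1228 kPa.
Gross allowable pressure q_all = 1228 / 3 = 409.32 kPa.
Footing area = 10.1788 m², so allowable column load = 409.32 × 10.1788 = 4166.4 kN.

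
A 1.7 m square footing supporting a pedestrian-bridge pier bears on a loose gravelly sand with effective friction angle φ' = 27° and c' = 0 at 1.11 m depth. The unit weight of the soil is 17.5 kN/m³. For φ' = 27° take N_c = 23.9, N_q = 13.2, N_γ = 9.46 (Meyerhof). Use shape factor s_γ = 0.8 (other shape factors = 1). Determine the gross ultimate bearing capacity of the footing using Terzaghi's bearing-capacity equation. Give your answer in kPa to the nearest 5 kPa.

q = γ·D_f = 17.5 × 1.11 = 19.425 kPa.
q·N_q = 19.425 × 13.2 = 256.41 kPa
0.5·γ·B·N_γ·s_γ = 0.5 × 17.5 × 1.7 × 9.46 × 0.8 = 112.57 kPa
q_ult = 256.41 + 112.57 = 368.98 kPa.

q_ult ≈ 370 kPa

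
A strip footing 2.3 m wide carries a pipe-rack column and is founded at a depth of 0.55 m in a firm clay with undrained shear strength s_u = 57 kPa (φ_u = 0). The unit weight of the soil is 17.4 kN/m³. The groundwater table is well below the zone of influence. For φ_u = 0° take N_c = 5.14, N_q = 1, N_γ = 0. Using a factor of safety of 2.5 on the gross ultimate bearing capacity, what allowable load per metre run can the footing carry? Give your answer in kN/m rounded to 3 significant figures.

≈ 278 kN/m

Effective surcharge at the founding depth q = γ·D_f = 17.4 × 0.55 = 9.57 kPa.
q_ult = c·N_c + q·N_q
     = 57 × 5.14 + 9.57 × 1
     = 292.98 + 9.57 = 302.55 kPa.
Gross allowable pressure q_all = 302.55 / 2.5 = 121.02 kPa.
Allowable wall load = q_all × B = 121.02 × 2.3 = 278.35 kN per metre run.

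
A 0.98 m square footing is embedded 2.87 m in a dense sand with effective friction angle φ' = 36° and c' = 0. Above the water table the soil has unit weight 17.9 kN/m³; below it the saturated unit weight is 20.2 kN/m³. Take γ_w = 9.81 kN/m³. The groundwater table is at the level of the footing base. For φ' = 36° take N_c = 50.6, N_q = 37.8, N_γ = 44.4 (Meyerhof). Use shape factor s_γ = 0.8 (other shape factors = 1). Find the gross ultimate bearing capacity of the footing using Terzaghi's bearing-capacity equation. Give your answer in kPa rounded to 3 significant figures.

q_ult ≈ 2120 kPa

Overburden at base level: q = 17.9 × 2.87 = 51.373 kPa.
Below the base the soil is submerged, so the ½γBN_γ term uses γ' = 20.2 − 9.81 = 10.39 kN/m³.
Surcharge term q·N_q = 51.373 × 37.8 = 1941.9 kPa; self-weight term 0.5·γ·B·N_γ·s_γ = 0.5 × 10.39 × 0.98 × 44.4 × 0.8 = 180.84 kPa.
q_ult = 1941.9 + 180.84 = 2122.7 kPa.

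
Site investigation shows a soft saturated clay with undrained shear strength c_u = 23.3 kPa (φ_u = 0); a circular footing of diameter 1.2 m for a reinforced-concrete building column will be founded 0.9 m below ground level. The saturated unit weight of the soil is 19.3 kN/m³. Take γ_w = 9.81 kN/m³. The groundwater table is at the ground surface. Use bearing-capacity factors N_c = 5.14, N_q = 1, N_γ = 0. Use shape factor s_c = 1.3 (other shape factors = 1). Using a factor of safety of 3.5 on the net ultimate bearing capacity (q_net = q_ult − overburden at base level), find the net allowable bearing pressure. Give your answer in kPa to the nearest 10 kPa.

q_all(net) ≈ 40 kPa

Water table at ground surface, so effective unit weight γ' = 19.3 − 9.81 = 9.49 kN/m³ is used throughout; overburden q = 9.49 × 0.9 = 8.541 kPa.
Cohesion term c·N_c·s_c = 23.3 × 5.14 × 1.3 = 155.69 kPa; surcharge term q·N_q = 8.541 × 1 = 8.541 kPa.
q_ult = 155.69 + 8.541 = 164.23 kPa.
q_net = 164.23 − 8.541 = 155.69 kPa.
q_all(net) = 155.69 / 3.5 = 44.483 kPa.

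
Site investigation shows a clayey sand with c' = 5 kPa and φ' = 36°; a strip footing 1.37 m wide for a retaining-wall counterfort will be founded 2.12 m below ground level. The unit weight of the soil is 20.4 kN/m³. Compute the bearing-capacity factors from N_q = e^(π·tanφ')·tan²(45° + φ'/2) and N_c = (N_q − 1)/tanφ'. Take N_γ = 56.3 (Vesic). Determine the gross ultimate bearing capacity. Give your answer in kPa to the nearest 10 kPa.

tan36° = 0.7265, so N_q = e^(π×0.7265)·tan²(63°) = 9.801 × 3.852 = 37.75.
N_c = (37.75 − 1)/tan36° = 50.59.
Effective surcharge at the founding depth q = γ·D_f = 20.4 × 2.12 = 43.248 kPa.
q_ult = c·N_c + q·N_q + 0.5·γ·B·N_γ
     = 5 × 50.585 + 43.248 × 37.752 + 0.5 × 20.4 × 1.37 × 56.3
     = 252.93 + 1632.7 + 786.74 = 2672.4 kPa.

q_ult ≈ 2670 kPa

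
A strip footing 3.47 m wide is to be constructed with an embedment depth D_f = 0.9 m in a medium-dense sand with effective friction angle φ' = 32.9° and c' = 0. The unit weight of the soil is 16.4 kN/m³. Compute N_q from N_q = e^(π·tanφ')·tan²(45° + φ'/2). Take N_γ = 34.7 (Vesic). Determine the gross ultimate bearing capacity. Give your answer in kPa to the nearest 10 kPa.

tan32.9° = 0.6469, so N_q = e^(π×0.6469)·tan²(61.45°) = 7.632 × 3.378 = 25.78.
Overburden at base level: q = 16.4 × 0.9 = 14.76 kPa.
Surcharge term q·N_q = 14.76 × 25.782 = 380.54 kPa; self-weight term 0.5·γ·B·N_γ = 0.5 × 16.4 × 3.47 × 34.7 = 987.35 kPa.
q_ult = 380.54 + 987.35 = 1367.9 kPa.

q_ult ≈ 1370 kPa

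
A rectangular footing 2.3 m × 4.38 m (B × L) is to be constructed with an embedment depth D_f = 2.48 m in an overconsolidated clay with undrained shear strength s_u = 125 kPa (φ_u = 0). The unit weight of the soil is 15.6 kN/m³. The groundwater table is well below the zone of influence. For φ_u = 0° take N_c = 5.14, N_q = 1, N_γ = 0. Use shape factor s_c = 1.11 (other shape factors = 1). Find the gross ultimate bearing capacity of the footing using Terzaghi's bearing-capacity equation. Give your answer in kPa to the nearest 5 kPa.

Overburden at base level: q = 15.6 × 2.48 = 38.688 kPa.
Cohesion term c·N_c·s_c = 125 × 5.14 × 1.11 = 713.18 kPa; surcharge term q·N_q = 38.688 × 1 = 38.688 kPa.
q_ult = 713.18 + 38.688 = 751.86 kPa.

q_ult ≈ 750 kPa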